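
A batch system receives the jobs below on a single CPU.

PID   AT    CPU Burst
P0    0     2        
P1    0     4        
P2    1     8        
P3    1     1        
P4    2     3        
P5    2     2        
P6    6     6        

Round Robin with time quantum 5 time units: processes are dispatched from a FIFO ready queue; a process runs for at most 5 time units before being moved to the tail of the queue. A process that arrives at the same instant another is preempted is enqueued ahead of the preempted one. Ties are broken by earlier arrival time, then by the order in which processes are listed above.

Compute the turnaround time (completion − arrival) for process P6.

Gantt: | P0 0-2 | P1 2-6 | P2 6-11 | P3 11-12 | P4 12-15 | P5 15-17 | P6 17-22 | P2 22-25 | P6 25-26 |
Completion: P0=2  P1=6  P2=25  P3=12  P4=15  P5=17  P6=26
Turnaround (C−A): P0=2  P1=6  P2=24  P3=11  P4=13  P5=15  P6=20
Turnaround(P6) = completion − arrival = 26 − 6 = 20

20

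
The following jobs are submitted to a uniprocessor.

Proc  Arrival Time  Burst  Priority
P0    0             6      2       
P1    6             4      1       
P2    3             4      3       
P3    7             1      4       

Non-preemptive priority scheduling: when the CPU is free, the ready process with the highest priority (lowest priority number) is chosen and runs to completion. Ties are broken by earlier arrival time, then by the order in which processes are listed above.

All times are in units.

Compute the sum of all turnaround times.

Schedule: | P0 0-6 | P1 6-10 | P2 10-14 | P3 14-15 |
Completion: P0=6  P1=10  P2=14  P3=15
Turnaround = completion − arrival: P0=6, P1=4, P2=11, P3=8
Total turnaround = 6 + 4 + 11 + 8 = 29

29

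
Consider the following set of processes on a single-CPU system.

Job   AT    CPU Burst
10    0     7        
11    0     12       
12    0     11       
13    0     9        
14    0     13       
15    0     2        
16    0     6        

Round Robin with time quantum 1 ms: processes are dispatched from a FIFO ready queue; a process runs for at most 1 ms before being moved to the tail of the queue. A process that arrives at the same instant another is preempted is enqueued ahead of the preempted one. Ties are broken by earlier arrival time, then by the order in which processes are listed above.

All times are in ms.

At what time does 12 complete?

Gantt: | 10 0-1 | 11 1-2 | 12 2-3 | 13 3-4 | 14 4-5 | 15 5-6 | 16 6-7 | 10 7-8 | 11 8-9 | 12 9-10 | 13 10-11 | 14 11-12 | 15 12-13 | 16 13-14 | 10 14-15 | 11 15-16 | 12 16-17 | 13 17-18 | 14 18-19 | 16 19-20 | 10 20-21 | 11 21-22 | 12 22-23 | 13 23-24 | 14 24-25 | 16 25-26 | 10 26-27 | 11 27-28 | 12 28-29 | 13 29-30 | 14 30-31 | 16 31-32 | 10 32-33 | 11 33-34 | 12 34-35 | 13 35-36 | 14 36-37 | 16 37-38 | 10 38-39 | 11 39-40 | 12 40-41 | 13 41-42 | 14 42-43 | 11 43-44 | 12 44-45 | 13 45-46 | 14 46-47 | 11 47-48 | 12 48-49 | 13 49-50 | 14 50-51 | 11 51-52 | 12 52-53 | 14 53-54 | 11 54-55 | 12 55-56 | 14 56-57 | 11 57-58 | 14 58-60 |
Completion: 10=39  11=58  12=56  13=50  14=60  15=13  16=38
Turnaround (C−A): 10=39  11=58  12=56  13=50  14=60  15=13  16=38

56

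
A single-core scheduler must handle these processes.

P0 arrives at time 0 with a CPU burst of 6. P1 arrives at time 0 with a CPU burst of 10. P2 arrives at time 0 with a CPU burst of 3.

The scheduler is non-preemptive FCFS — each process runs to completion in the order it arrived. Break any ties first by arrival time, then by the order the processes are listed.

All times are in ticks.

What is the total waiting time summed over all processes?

22

Schedule: | P0 0-6 | P1 6-16 | P2 16-19 |
Completion: P0=6  P1=16  P2=19
Turnaround (C−A): P0=6  P1=16  P2=19
Waiting = turnaround − burst: P0=0, P1=6, P2=16
Total waiting = 0 + 6 + 16 = 22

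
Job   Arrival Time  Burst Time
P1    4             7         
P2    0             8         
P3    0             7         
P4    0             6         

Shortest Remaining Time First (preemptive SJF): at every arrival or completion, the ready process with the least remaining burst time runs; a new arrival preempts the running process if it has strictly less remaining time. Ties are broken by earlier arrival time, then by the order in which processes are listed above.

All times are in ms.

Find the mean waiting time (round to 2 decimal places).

8.75

Gantt: | P4 0-6 | P3 6-13 | P1 13-20 | P2 20-28 |
Completion: P1=20  P2=28  P3=13  P4=6
Waiting times: P1=9, P2=20, P3=6, P4=0
Average waiting = (9+20+6+0) / 4 = 35/4 = 8.75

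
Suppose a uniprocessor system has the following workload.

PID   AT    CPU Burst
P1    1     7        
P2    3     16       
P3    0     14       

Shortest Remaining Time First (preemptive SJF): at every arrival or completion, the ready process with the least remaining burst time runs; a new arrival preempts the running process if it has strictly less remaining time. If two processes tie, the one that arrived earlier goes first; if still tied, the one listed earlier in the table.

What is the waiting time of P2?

Timeline: | P3 0-1 | P1 1-8 | P3 8-21 | P2 21-37 |
Completion: P1=8  P2=37  P3=21
Waiting(P2) = turnaround − burst = 34 − 16 = 18

18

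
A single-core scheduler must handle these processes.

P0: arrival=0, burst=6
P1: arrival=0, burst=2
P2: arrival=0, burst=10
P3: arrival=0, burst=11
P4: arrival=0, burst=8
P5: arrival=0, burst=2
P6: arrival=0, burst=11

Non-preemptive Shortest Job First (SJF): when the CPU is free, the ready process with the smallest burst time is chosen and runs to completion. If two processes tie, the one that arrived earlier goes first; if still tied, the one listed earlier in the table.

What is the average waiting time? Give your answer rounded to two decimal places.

Gantt: | P1 0-2 | P5 2-4 | P0 4-10 | P4 10-18 | P2 18-28 | P3 28-39 | P6 39-50 |
Completion: P0=10  P1=2  P2=28  P3=39  P4=18  P5=4  P6=50
Turnaround (C−A): P0=10  P1=2  P2=28  P3=39  P4=18  P5=4  P6=50
Waiting times: P0=4, P1=0, P2=18, P3=28, P4=10, P5=2, P6=39
Average waiting = (4+0+18+28+10+2+39) / 7 = 101/7 = 14.43

14.43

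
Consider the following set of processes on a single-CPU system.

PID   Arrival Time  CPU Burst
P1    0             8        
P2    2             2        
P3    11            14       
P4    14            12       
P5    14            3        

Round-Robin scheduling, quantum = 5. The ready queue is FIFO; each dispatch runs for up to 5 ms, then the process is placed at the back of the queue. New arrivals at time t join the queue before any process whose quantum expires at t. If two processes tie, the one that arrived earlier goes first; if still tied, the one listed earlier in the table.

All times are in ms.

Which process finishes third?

P5

Schedule: | P1 0-5 | P2 5-7 | P1 7-10 | idle 10-11 | P3 11-16 | P4 16-21 | P5 21-24 | P3 24-29 | P4 29-34 | P3 34-38 | P4 38-40 |
Completion: P1=10  P2=7  P3=38  P4=40  P5=24
Turnaround (C−A): P1=10  P2=5  P3=27  P4=26  P5=10
Finish order: P2 → P1 → P5 → P3 → P4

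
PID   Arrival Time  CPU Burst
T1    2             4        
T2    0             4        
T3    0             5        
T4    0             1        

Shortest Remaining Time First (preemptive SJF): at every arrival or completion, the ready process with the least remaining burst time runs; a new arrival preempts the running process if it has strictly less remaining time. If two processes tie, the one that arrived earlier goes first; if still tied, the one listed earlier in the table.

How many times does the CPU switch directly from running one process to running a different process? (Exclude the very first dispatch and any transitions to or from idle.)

Timeline: | T4 0-1 | T2 1-5 | T1 5-9 | T3 9-14 |
Completion: T1=9  T2=5  T3=14  T4=1
Turnaround (C−A): T1=7  T2=5  T3=14  T4=1

3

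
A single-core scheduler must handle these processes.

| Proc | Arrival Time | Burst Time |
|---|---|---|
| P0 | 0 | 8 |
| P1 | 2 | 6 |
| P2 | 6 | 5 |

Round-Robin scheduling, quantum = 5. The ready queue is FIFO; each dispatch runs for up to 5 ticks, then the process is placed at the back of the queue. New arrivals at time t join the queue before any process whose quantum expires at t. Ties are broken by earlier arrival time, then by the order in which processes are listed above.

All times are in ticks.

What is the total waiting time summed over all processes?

23

Timeline: | P0 0-5 | P1 5-10 | P0 10-13 | P2 13-18 | P1 18-19 |
Completion: P0=13  P1=19  P2=18
Waiting = turnaround − burst: P0=5, P1=11, P2=7
Total waiting = 5 + 11 + 7 = 23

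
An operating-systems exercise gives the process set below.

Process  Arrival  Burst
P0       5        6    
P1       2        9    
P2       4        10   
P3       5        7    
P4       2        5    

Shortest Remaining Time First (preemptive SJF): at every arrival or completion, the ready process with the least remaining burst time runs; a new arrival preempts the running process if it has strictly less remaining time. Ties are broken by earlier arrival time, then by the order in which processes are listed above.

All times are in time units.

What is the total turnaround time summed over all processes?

Gantt: | idle 0-2 | P4 2-7 | P0 7-13 | P3 13-20 | P1 20-29 | P2 29-39 |
Completion: P0=13  P1=29  P2=39  P3=20  P4=7
Turnaround (C−A): P0=8  P1=27  P2=35  P3=15  P4=5
Turnaround = completion − arrival: P0=8, P1=27, P2=35, P3=15, P4=5
Total turnaround = 8 + 27 + 35 + 15 + 5 = 90

90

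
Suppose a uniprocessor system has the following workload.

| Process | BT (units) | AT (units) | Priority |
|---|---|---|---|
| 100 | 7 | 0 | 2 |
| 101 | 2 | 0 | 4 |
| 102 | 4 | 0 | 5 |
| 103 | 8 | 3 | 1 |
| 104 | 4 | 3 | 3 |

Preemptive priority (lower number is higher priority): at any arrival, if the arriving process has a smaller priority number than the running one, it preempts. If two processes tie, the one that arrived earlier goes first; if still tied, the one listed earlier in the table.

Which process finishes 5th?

Gantt: | 100 0-3 | 103 3-11 | 100 11-15 | 104 15-19 | 101 19-21 | 102 21-25 |
Completion: 100=15  101=21  102=25  103=11  104=19
Finish order: 103 → 100 → 104 → 101 → 102

102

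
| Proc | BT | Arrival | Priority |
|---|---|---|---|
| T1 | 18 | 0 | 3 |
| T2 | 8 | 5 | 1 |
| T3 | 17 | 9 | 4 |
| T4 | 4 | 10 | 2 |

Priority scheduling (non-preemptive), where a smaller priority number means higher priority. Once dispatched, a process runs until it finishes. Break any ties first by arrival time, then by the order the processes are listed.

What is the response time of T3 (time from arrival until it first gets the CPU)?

21

Gantt: | T1 0-18 | T2 18-26 | T4 26-30 | T3 30-47 |
Completion: T1=18  T2=26  T3=47  T4=30
Response(T3) = first start − arrival = 30 − 9 = 21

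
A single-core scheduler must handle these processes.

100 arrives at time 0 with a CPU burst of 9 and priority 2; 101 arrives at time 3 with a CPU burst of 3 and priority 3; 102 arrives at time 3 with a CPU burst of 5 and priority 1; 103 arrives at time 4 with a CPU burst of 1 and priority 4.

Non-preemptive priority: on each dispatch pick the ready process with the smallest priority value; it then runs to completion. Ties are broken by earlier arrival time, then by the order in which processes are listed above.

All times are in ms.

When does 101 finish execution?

Gantt: | 100 0-9 | 102 9-14 | 101 14-17 | 103 17-18 |
Completion: 100=9  101=17  102=14  103=18
Turnaround (C−A): 100=9  101=14  102=11  103=14

17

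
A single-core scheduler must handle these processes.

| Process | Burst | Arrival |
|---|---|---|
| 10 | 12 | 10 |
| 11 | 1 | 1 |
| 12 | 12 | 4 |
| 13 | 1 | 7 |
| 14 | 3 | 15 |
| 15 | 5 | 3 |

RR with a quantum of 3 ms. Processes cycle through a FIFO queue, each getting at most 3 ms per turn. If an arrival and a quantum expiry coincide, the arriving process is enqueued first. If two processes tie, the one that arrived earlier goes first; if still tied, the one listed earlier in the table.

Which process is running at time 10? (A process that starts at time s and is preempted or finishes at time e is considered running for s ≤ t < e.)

Gantt: | idle 0-1 | 11 1-2 | idle 2-3 | 15 3-6 | 12 6-9 | 15 9-11 | 13 11-12 | 12 12-15 | 10 15-18 | 14 18-21 | 12 21-24 | 10 24-27 | 12 27-30 | 10 30-36 |
Completion: 10=36  11=2  12=30  13=12  14=21  15=11
Turnaround (C−A): 10=26  11=1  12=26  13=5  14=6  15=8

15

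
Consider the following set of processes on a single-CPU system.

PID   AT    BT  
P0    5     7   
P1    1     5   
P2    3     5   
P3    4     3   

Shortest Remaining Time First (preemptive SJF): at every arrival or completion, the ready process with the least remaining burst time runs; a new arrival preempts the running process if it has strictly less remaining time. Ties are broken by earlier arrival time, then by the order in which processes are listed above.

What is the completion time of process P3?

Schedule: | idle 0-1 | P1 1-6 | P3 6-9 | P2 9-14 | P0 14-21 |
Completion: P0=21  P1=6  P2=14  P3=9

9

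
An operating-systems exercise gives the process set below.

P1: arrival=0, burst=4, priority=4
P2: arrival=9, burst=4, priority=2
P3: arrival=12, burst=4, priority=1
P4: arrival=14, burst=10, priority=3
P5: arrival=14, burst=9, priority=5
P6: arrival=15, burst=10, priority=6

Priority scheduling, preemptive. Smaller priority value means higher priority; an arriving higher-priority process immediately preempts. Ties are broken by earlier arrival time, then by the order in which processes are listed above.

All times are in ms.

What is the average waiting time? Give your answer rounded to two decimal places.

Schedule: | P1 0-4 | idle 4-9 | P2 9-12 | P3 12-16 | P2 16-17 | P4 17-27 | P5 27-36 | P6 36-46 |
Completion: P1=4  P2=17  P3=16  P4=27  P5=36  P6=46
Turnaround (C−A): P1=4  P2=8  P3=4  P4=13  P5=22  P6=31
Waiting times: P1=0, P2=4, P3=0, P4=3, P5=13, P6=21
Average waiting = (0+4+0+3+13+21) / 6 = 41/6 = 6.83

6.83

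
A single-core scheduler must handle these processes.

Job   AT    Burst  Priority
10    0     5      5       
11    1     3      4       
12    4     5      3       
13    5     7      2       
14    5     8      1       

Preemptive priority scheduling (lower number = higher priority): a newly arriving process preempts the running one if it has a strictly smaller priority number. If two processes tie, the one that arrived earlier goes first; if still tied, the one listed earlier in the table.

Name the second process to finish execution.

14

Timeline: | 10 0-1 | 11 1-4 | 12 4-5 | 14 5-13 | 13 13-20 | 12 20-24 | 10 24-28 |
Completion: 10=28  11=4  12=24  13=20  14=13
Turnaround (C−A): 10=28  11=3  12=20  13=15  14=8
Finish order: 11 → 14 → 13 → 12 → 10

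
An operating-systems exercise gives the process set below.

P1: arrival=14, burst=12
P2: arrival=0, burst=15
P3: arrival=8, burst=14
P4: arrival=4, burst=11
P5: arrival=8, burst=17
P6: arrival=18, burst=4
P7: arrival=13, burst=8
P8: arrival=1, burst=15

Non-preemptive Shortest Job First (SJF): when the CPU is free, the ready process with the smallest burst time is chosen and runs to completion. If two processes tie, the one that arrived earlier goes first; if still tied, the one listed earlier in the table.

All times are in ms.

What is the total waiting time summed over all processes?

230

Timeline: | P2 0-15 | P7 15-23 | P6 23-27 | P4 27-38 | P1 38-50 | P3 50-64 | P8 64-79 | P5 79-96 |
Completion: P1=50  P2=15  P3=64  P4=38  P5=96  P6=27  P7=23  P8=79
Turnaround (C−A): P1=36  P2=15  P3=56  P4=34  P5=88  P6=9  P7=10  P8=78
Waiting = turnaround − burst: P1=24, P2=0, P3=42, P4=23, P5=71, P6=5, P7=2, P8=63
Total waiting = 24 + 0 + 42 + 23 + 71 + 5 + 2 + 63 = 230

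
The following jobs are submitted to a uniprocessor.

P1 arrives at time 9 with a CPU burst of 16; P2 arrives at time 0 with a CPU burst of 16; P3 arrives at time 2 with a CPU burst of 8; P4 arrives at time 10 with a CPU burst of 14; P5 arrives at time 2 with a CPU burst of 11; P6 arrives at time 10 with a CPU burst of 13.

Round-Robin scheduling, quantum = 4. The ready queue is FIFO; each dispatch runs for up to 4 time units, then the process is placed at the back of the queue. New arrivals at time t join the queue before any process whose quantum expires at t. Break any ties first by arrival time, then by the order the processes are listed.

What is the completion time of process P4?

77

Timeline: | P2 0-4 | P3 4-8 | P5 8-12 | P2 12-16 | P3 16-20 | P1 20-24 | P4 24-28 | P6 28-32 | P5 32-36 | P2 36-40 | P1 40-44 | P4 44-48 | P6 48-52 | P5 52-55 | P2 55-59 | P1 59-63 | P4 63-67 | P6 67-71 | P1 71-75 | P4 75-77 | P6 77-78 |
Completion: P1=75  P2=59  P3=20  P4=77  P5=55  P6=78
Turnaround (C−A): P1=66  P2=59  P3=18  P4=67  P5=53  P6=68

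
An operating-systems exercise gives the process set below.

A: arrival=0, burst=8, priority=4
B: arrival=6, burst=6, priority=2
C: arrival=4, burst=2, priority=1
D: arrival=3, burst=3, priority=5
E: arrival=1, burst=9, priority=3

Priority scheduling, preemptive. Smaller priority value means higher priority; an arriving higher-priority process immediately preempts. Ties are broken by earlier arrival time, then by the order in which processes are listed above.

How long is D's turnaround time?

Schedule: | A 0-1 | E 1-4 | C 4-6 | B 6-12 | E 12-18 | A 18-25 | D 25-28 |
Completion: A=25  B=12  C=6  D=28  E=18
Turnaround (C−A): A=25  B=6  C=2  D=25  E=17
Turnaround(D) = completion − arrival = 28 − 3 = 25

25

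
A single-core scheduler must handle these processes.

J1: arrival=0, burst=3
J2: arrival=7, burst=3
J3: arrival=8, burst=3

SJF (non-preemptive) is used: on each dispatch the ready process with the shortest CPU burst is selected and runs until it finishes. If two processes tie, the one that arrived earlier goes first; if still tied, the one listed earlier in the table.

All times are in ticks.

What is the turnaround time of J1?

3

Gantt: | J1 0-3 | idle 3-7 | J2 7-10 | J3 10-13 |
Completion: J1=3  J2=10  J3=13
Turnaround (C−A): J1=3  J2=3  J3=5
Turnaround(J1) = completion − arrival = 3 − 0 = 3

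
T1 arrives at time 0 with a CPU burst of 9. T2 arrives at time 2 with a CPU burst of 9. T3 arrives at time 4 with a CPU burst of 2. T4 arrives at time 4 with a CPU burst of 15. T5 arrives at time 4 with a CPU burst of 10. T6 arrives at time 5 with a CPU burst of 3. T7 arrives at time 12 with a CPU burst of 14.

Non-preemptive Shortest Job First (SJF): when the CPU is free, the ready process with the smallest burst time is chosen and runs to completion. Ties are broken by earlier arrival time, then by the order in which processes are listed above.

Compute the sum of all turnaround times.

Schedule: | T1 0-9 | T3 9-11 | T6 11-14 | T2 14-23 | T5 23-33 | T7 33-47 | T4 47-62 |
Completion: T1=9  T2=23  T3=11  T4=62  T5=33  T6=14  T7=47
Turnaround = completion − arrival: T1=9, T2=21, T3=7, T4=58, T5=29, T6=9, T7=35
Total turnaround = 9 + 21 + 7 + 58 + 29 + 9 + 35 = 168

168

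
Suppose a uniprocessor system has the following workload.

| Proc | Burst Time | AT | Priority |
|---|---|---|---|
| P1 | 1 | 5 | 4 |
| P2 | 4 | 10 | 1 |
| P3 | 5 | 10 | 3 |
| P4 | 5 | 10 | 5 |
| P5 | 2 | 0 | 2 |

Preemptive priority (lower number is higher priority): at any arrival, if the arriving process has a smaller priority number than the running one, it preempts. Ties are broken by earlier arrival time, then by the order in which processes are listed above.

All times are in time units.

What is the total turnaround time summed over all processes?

Timeline: | P5 0-2 | idle 2-5 | P1 5-6 | idle 6-10 | P2 10-14 | P3 14-19 | P4 19-24 |
Completion: P1=6  P2=14  P3=19  P4=24  P5=2
Turnaround = completion − arrival: P1=1, P2=4, P3=9, P4=14, P5=2
Total turnaround = 1 + 4 + 9 + 14 + 2 = 30

30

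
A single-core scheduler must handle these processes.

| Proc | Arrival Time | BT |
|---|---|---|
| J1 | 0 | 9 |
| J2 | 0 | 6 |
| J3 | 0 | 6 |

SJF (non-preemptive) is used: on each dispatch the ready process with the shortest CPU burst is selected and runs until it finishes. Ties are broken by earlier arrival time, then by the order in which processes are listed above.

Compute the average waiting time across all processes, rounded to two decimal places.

6.00

Timeline: | J2 0-6 | J3 6-12 | J1 12-21 |
Completion: J1=21  J2=6  J3=12
Waiting times: J1=12, J2=0, J3=6
Average waiting = (12+0+6) / 3 = 18/3 = 6.00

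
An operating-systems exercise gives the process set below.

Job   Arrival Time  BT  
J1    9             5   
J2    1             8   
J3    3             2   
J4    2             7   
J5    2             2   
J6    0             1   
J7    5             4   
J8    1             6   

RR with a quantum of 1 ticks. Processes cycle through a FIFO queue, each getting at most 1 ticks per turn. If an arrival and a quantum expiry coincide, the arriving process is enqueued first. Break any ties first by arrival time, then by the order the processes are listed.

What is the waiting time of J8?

Timeline: | J6 0-1 | J2 1-2 | J8 2-3 | J4 3-4 | J5 4-5 | J2 5-6 | J3 6-7 | J8 7-8 | J4 8-9 | J7 9-10 | J5 10-11 | J2 11-12 | J3 12-13 | J8 13-14 | J1 14-15 | J4 15-16 | J7 16-17 | J2 17-18 | J8 18-19 | J1 19-20 | J4 20-21 | J7 21-22 | J2 22-23 | J8 23-24 | J1 24-25 | J4 25-26 | J7 26-27 | J2 27-28 | J8 28-29 | J1 29-30 | J4 30-31 | J2 31-32 | J1 32-33 | J4 33-34 | J2 34-35 |
Completion: J1=33  J2=35  J3=13  J4=34  J5=11  J6=1  J7=27  J8=29
Turnaround (C−A): J1=24  J2=34  J3=10  J4=32  J5=9  J6=1  J7=22  J8=28
Waiting(J8) = turnaround − burst = 28 − 6 = 22

22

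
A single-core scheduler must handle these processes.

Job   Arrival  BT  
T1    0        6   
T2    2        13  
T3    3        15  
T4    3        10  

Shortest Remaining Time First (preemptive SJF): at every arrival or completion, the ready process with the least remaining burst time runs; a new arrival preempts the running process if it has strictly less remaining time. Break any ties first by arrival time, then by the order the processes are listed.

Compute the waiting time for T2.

14

Gantt: | T1 0-6 | T4 6-16 | T2 16-29 | T3 29-44 |
Completion: T1=6  T2=29  T3=44  T4=16
Waiting(T2) = turnaround − burst = 27 − 13 = 14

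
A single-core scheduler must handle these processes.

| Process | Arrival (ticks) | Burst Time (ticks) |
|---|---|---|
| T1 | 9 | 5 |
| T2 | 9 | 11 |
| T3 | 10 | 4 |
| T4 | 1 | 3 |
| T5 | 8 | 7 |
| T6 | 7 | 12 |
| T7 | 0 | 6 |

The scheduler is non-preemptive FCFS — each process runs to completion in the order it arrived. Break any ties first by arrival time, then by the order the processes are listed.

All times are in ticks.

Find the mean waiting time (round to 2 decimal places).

Gantt: | T7 0-6 | T4 6-9 | T6 9-21 | T5 21-28 | T1 28-33 | T2 33-44 | T3 44-48 |
Completion: T1=33  T2=44  T3=48  T4=9  T5=28  T6=21  T7=6
Turnaround (C−A): T1=24  T2=35  T3=38  T4=8  T5=20  T6=14  T7=6
Waiting times: T1=19, T2=24, T3=34, T4=5, T5=13, T6=2, T7=0
Average waiting = (19+24+34+5+13+2+0) / 7 = 97/7 = 13.86

13.86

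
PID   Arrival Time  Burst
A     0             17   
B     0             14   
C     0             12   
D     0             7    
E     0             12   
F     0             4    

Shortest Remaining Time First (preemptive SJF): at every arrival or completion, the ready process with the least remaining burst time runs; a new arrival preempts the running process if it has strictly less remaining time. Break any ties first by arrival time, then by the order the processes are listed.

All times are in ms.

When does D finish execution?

Schedule: | F 0-4 | D 4-11 | C 11-23 | E 23-35 | B 35-49 | A 49-66 |
Completion: A=66  B=49  C=23  D=11  E=35  F=4
Turnaround (C−A): A=66  B=49  C=23  D=11  E=35  F=4

11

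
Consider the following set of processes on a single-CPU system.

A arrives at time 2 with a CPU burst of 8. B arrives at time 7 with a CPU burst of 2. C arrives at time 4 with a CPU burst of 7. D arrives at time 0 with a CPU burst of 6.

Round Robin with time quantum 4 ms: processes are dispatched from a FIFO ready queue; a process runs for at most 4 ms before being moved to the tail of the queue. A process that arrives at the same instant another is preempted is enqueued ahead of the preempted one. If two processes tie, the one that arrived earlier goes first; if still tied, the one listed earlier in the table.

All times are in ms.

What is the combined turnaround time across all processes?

60

Gantt: | D 0-4 | A 4-8 | C 8-12 | D 12-14 | B 14-16 | A 16-20 | C 20-23 |
Completion: A=20  B=16  C=23  D=14
Turnaround (C−A): A=18  B=9  C=19  D=14
Turnaround = completion − arrival: A=18, B=9, C=19, D=14
Total turnaround = 18 + 9 + 19 + 14 = 60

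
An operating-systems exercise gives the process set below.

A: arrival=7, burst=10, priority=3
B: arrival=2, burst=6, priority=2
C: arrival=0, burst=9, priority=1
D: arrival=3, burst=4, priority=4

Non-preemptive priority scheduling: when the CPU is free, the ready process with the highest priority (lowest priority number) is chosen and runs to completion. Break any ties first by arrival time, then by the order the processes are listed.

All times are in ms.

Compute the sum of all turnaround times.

Gantt: | C 0-9 | B 9-15 | A 15-25 | D 25-29 |
Completion: A=25  B=15  C=9  D=29
Turnaround = completion − arrival: A=18, B=13, C=9, D=26
Total turnaround = 18 + 13 + 9 + 26 = 66

66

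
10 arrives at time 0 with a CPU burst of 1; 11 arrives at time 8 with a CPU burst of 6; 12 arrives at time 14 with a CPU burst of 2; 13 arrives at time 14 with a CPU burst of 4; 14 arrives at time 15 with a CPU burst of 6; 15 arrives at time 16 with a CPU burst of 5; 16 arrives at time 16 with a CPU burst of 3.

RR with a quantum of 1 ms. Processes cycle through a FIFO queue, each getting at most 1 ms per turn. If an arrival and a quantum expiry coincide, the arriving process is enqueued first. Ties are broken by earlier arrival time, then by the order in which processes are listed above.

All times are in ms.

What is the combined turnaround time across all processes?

74

Gantt: | 10 0-1 | idle 1-8 | 11 8-14 | 12 14-15 | 13 15-16 | 14 16-17 | 12 17-18 | 15 18-19 | 16 19-20 | 13 20-21 | 14 21-22 | 15 22-23 | 16 23-24 | 13 24-25 | 14 25-26 | 15 26-27 | 16 27-28 | 13 28-29 | 14 29-30 | 15 30-31 | 14 31-32 | 15 32-33 | 14 33-34 |
Completion: 10=1  11=14  12=18  13=29  14=34  15=33  16=28
Turnaround (C−A): 10=1  11=6  12=4  13=15  14=19  15=17  16=12
Turnaround = completion − arrival: 10=1, 11=6, 12=4, 13=15, 14=19, 15=17, 16=12
Total turnaround = 1 + 6 + 4 + 15 + 19 + 17 + 12 = 74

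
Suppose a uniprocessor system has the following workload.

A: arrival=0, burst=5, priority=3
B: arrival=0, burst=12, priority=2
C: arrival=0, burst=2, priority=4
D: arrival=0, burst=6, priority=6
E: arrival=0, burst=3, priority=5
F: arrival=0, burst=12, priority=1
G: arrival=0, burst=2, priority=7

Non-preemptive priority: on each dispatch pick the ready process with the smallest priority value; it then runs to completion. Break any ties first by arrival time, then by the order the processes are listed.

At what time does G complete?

42

Schedule: | F 0-12 | B 12-24 | A 24-29 | C 29-31 | E 31-34 | D 34-40 | G 40-42 |
Completion: A=29  B=24  C=31  D=40  E=34  F=12  G=42
Turnaround (C−A): A=29  B=24  C=31  D=40  E=34  F=12  G=42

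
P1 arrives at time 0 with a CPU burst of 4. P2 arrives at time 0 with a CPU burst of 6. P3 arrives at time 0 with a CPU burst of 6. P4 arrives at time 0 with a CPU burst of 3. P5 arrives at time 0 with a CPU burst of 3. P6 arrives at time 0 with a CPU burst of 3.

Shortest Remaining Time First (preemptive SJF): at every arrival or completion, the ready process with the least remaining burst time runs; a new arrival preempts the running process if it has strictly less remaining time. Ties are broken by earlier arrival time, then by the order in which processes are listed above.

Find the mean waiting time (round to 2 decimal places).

8.33

Schedule: | P4 0-3 | P5 3-6 | P6 6-9 | P1 9-13 | P2 13-19 | P3 19-25 |
Completion: P1=13  P2=19  P3=25  P4=3  P5=6  P6=9
Turnaround (C−A): P1=13  P2=19  P3=25  P4=3  P5=6  P6=9
Waiting times: P1=9, P2=13, P3=19, P4=0, P5=3, P6=6
Average waiting = (9+13+19+0+3+6) / 6 = 50/6 = 8.33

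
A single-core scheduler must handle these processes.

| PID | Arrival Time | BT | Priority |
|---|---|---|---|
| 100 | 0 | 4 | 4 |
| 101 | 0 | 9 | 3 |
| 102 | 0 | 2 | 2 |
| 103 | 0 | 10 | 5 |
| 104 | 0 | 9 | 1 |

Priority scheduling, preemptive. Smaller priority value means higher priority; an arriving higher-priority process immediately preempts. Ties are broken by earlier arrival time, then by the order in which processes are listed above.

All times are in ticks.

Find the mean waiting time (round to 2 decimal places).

12.80

Schedule: | 104 0-9 | 102 9-11 | 101 11-20 | 100 20-24 | 103 24-34 |
Completion: 100=24  101=20  102=11  103=34  104=9
Waiting times: 100=20, 101=11, 102=9, 103=24, 104=0
Average waiting = (20+11+9+24+0) / 5 = 64/5 = 12.80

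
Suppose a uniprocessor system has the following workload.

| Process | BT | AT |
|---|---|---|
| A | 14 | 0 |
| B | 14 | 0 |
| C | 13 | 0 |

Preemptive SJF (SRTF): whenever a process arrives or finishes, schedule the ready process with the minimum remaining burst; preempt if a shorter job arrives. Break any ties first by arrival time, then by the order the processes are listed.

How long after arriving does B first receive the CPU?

27

Gantt: | C 0-13 | A 13-27 | B 27-41 |
Completion: A=27  B=41  C=13
Response(B) = first start − arrival = 27 − 0 = 27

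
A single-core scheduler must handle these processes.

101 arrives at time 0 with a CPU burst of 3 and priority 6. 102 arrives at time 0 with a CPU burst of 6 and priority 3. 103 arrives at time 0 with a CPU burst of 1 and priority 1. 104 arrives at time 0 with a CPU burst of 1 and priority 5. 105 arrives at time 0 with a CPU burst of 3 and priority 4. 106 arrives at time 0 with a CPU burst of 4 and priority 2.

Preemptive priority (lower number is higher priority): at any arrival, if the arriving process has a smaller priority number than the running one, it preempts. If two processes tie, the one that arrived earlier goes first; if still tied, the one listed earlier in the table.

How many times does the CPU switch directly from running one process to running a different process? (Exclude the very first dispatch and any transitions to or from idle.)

5

Timeline: | 103 0-1 | 106 1-5 | 102 5-11 | 105 11-14 | 104 14-15 | 101 15-18 |
Completion: 101=18  102=11  103=1  104=15  105=14  106=5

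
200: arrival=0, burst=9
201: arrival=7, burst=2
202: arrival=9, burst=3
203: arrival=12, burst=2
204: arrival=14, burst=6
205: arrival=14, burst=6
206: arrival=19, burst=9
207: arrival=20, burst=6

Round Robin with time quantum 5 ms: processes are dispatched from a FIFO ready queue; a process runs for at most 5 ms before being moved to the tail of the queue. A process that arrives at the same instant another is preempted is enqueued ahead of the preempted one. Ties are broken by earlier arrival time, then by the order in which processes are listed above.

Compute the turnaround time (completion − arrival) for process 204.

23

Schedule: | 200 0-9 | 201 9-11 | 202 11-14 | 203 14-16 | 204 16-21 | 205 21-26 | 206 26-31 | 207 31-36 | 204 36-37 | 205 37-38 | 206 38-42 | 207 42-43 |
Completion: 200=9  201=11  202=14  203=16  204=37  205=38  206=42  207=43
Turnaround (C−A): 200=9  201=4  202=5  203=4  204=23  205=24  206=23  207=23
Turnaround(204) = completion − arrival = 37 − 14 = 23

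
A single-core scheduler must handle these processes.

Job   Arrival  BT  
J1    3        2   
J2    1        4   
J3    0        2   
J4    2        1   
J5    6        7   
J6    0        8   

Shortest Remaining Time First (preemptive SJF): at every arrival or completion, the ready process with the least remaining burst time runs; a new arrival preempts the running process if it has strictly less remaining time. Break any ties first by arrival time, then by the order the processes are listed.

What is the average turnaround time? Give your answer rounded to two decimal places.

Gantt: | J3 0-2 | J4 2-3 | J1 3-5 | J2 5-9 | J5 9-16 | J6 16-24 |
Completion: J1=5  J2=9  J3=2  J4=3  J5=16  J6=24
Turnaround (C−A): J1=2  J2=8  J3=2  J4=1  J5=10  J6=24
Turnaround times: J1=2, J2=8, J3=2, J4=1, J5=10, J6=24
Average turnaround = (2+8+2+1+10+24) / 6 = 47/6 = 7.83

7.83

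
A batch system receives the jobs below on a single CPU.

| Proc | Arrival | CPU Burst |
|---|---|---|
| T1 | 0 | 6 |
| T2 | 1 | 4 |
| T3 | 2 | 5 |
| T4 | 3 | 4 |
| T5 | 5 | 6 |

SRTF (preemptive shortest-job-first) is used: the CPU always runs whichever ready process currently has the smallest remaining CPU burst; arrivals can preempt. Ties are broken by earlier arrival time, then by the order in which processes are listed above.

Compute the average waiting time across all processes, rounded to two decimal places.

7.20

Schedule: | T1 0-1 | T2 1-5 | T4 5-9 | T1 9-14 | T3 14-19 | T5 19-25 |
Completion: T1=14  T2=5  T3=19  T4=9  T5=25
Waiting times: T1=8, T2=0, T3=12, T4=2, T5=14
Average waiting = (8+0+12+2+14) / 5 = 36/5 = 7.20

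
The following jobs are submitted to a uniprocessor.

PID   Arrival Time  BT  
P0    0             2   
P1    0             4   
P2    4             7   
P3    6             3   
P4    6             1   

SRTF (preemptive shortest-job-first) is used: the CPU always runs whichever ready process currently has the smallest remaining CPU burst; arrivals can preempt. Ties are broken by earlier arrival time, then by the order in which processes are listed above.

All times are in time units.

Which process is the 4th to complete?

P3

Schedule: | P0 0-2 | P1 2-6 | P4 6-7 | P3 7-10 | P2 10-17 |
Completion: P0=2  P1=6  P2=17  P3=10  P4=7
Finish order: P0 → P1 → P4 → P3 → P2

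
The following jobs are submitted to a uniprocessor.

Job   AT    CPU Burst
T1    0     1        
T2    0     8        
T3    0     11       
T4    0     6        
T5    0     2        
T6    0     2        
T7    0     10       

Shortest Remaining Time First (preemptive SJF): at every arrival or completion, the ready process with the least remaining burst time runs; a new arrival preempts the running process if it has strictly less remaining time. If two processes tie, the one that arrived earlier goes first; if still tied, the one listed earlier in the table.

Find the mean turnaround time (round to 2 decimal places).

15.43

Timeline: | T1 0-1 | T5 1-3 | T6 3-5 | T4 5-11 | T2 11-19 | T7 19-29 | T3 29-40 |
Completion: T1=1  T2=19  T3=40  T4=11  T5=3  T6=5  T7=29
Turnaround times: T1=1, T2=19, T3=40, T4=11, T5=3, T6=5, T7=29
Average turnaround = (1+19+40+11+3+5+29) / 7 = 108/7 = 15.43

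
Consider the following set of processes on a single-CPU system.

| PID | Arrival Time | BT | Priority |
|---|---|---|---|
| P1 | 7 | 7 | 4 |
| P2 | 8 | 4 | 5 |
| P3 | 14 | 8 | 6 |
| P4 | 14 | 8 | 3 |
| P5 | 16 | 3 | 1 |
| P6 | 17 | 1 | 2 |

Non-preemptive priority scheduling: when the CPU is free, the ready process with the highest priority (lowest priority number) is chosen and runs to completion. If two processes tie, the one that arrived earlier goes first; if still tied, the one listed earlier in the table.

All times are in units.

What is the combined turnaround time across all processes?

Schedule: | idle 0-7 | P1 7-14 | P4 14-22 | P5 22-25 | P6 25-26 | P2 26-30 | P3 30-38 |
Completion: P1=14  P2=30  P3=38  P4=22  P5=25  P6=26
Turnaround = completion − arrival: P1=7, P2=22, P3=24, P4=8, P5=9, P6=9
Total turnaround = 7 + 22 + 24 + 8 + 9 + 9 = 79

79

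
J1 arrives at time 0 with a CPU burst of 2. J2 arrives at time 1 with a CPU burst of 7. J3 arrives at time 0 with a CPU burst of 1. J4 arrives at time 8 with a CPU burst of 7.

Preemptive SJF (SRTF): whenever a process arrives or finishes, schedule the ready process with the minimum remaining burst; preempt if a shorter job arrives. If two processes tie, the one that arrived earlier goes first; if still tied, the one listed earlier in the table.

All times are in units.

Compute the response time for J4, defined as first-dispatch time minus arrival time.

2

Gantt: | J3 0-1 | J1 1-3 | J2 3-10 | J4 10-17 |
Completion: J1=3  J2=10  J3=1  J4=17
Turnaround (C−A): J1=3  J2=9  J3=1  J4=9
Response(J4) = first start − arrival = 10 − 8 = 2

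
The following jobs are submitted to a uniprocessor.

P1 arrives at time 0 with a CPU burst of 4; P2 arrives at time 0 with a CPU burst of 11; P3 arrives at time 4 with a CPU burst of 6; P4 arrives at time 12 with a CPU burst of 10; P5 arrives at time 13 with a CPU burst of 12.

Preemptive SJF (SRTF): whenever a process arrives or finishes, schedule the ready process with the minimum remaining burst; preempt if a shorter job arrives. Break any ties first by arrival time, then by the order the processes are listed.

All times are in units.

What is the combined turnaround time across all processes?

80

Gantt: | P1 0-4 | P3 4-10 | P2 10-21 | P4 21-31 | P5 31-43 |
Completion: P1=4  P2=21  P3=10  P4=31  P5=43
Turnaround (C−A): P1=4  P2=21  P3=6  P4=19  P5=30
Turnaround = completion − arrival: P1=4, P2=21, P3=6, P4=19, P5=30
Total turnaround = 4 + 21 + 6 + 19 + 30 = 80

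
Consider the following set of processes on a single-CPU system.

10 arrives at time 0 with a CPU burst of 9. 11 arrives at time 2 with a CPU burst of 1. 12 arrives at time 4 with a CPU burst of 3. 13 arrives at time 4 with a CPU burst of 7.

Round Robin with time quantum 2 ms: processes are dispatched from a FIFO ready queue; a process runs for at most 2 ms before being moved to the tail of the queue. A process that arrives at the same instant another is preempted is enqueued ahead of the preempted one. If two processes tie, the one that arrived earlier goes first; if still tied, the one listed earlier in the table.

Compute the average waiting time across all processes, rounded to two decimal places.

Gantt: | 10 0-2 | 11 2-3 | 10 3-5 | 12 5-7 | 13 7-9 | 10 9-11 | 12 11-12 | 13 12-14 | 10 14-16 | 13 16-18 | 10 18-19 | 13 19-20 |
Completion: 10=19  11=3  12=12  13=20
Turnaround (C−A): 10=19  11=1  12=8  13=16
Waiting times: 10=10, 11=0, 12=5, 13=9
Average waiting = (10+0+5+9) / 4 = 24/4 = 6.00

6.00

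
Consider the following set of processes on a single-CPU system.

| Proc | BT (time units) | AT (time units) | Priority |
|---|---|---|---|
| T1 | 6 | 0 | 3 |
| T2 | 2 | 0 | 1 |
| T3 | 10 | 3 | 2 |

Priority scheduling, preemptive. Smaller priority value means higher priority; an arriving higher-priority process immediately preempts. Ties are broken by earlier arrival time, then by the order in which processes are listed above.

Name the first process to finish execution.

Schedule: | T2 0-2 | T1 2-3 | T3 3-13 | T1 13-18 |
Completion: T1=18  T2=2  T3=13
Turnaround (C−A): T1=18  T2=2  T3=10
Finish order: T2 → T3 → T1

T2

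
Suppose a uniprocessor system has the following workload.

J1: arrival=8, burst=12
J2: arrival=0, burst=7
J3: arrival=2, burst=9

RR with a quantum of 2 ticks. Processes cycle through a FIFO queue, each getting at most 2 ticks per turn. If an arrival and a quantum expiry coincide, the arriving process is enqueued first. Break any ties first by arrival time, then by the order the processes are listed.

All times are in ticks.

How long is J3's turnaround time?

20

Timeline: | J2 0-2 | J3 2-4 | J2 4-6 | J3 6-8 | J2 8-10 | J1 10-12 | J3 12-14 | J2 14-15 | J1 15-17 | J3 17-19 | J1 19-21 | J3 21-22 | J1 22-28 |
Completion: J1=28  J2=15  J3=22
Turnaround(J3) = completion − arrival = 22 − 2 = 20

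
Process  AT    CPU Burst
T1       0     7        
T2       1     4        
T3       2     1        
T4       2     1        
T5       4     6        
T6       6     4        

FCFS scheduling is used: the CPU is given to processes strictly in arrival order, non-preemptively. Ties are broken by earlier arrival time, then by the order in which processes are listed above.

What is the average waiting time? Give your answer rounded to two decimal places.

Schedule: | T1 0-7 | T2 7-11 | T3 11-12 | T4 12-13 | T5 13-19 | T6 19-23 |
Completion: T1=7  T2=11  T3=12  T4=13  T5=19  T6=23
Waiting times: T1=0, T2=6, T3=9, T4=10, T5=9, T6=13
Average waiting = (0+6+9+10+9+13) / 6 = 47/6 = 7.83

7.83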